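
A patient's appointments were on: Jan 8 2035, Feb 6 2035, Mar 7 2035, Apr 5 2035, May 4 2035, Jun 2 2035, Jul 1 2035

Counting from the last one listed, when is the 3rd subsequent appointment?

Every event comes 29 days after the last (29, 29, 29, 29, 29, 29).
Jul 1 2035 + 29 days = Jul 30 2035.
Jul 30 2035 + 29 days = Aug 28 2035.
Aug 28 2035 + 29 days = Sep 26 2035.

Sep 26 2035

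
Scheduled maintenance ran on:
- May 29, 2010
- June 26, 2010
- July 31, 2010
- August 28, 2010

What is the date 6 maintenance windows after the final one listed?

February 26, 2011

These are Saturdays with 28, 35, 28-day gaps.
Each is the final Saturday of its month — May 29, 2010 is past the 28th, so '4th Saturday' doesn't fit.
Last Saturday of September 2010: September 25, 2010.
October 2010 ends with Saturday October 30, 2010.
November 2010 ends with Saturday November 27, 2010.
Last Saturday of December 2010: December 25, 2010.
Last Saturday of January 2011: January 29, 2011.
February 2011 ends with Saturday February 26, 2011.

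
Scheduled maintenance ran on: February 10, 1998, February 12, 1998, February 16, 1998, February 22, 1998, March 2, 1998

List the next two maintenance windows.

March 12, 1998; March 24, 1998

Intervals are 2, 4, 6, 8 days — an arithmetic progression with common difference 2.
Next gap: 10 days. March 2, 1998 + 10 days = March 12, 1998.
Next gap: 12 days. March 12, 1998 + 12 days = March 24, 1998.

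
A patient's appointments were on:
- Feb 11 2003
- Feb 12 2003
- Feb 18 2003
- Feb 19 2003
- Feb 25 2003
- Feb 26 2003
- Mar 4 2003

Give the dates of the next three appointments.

Every event lands on a Tuesday or Wednesday (gaps cycle 1, 6, 1, 6, 1, 6).
So the schedule is: every Tuesday and Wednesday.
The following Wednesday is Mar 5 2003.
The following Tuesday is Mar 11 2003.
Next Wednesday: Mar 12 2003.

Mar 5 2003, Mar 11 2003, Mar 12 2003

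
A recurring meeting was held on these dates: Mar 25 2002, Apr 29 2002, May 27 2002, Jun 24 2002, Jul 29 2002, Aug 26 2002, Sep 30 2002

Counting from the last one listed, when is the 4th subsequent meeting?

Jan 27 2003

These are Mondays with 35, 28, 28, 35, 28, 35-day gaps.
Each is the final Monday of its month — Apr 29 2002 is past the 28th, so '4th Monday' doesn't fit.
October 2002 ends with Monday Oct 28 2002.
Last Monday of November 2002: Nov 25 2002.
December 2002 ends with Monday Dec 30 2002.
Last Monday of January 2003: Jan 27 2003.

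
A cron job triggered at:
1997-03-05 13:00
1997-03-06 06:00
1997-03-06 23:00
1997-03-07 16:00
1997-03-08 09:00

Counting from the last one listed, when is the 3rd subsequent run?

1997-03-10 12:00

Gaps: 17, 17, 17, 17 hours — each event is 17 hours after the previous one.
1997-03-08 09:00 + 17 h = 1997-03-09 02:00.
1997-03-09 02:00 + 17 h = 1997-03-09 19:00.
1997-03-09 19:00 + 17 h = 1997-03-10 12:00.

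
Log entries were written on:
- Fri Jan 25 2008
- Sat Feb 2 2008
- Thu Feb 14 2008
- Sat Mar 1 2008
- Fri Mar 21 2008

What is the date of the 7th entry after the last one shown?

Fri Nov 28 2008

Gaps: 8, 12, 16, 20 days — each gap is 4 larger than the previous one.
Next gap: 24 days. Fri Mar 21 2008 + 24 days = Mon Apr 14 2008.
Next gap: 28 days. Mon Apr 14 2008 + 28 days = Mon May 12 2008.
Next gap: 32 days. Mon May 12 2008 + 32 days = Fri Jun 13 2008.
Next gap: 36 days. Fri Jun 13 2008 + 36 days = Sat Jul 19 2008.
Next gap: 40 days. Sat Jul 19 2008 + 40 days = Thu Aug 28 2008.
Next gap: 44 days. Thu Aug 28 2008 + 44 days = Sat Oct 11 2008.
Next gap: 48 days. Sat Oct 11 2008 + 48 days = Fri Nov 28 2008.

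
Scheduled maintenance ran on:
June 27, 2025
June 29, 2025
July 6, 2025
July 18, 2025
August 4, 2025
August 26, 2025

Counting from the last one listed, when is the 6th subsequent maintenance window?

Intervals are 2, 7, 12, 17, 22 days — an arithmetic progression with common difference 5.
Next gap: 27 days. August 26, 2025 + 27 days = September 22, 2025.
Next gap: 32 days. September 22, 2025 + 32 days = October 24, 2025.
Next gap: 37 days. October 24, 2025 + 37 days = November 30, 2025.
Next gap: 42 days. November 30, 2025 + 42 days = January 11, 2026.
Next gap: 47 days. January 11, 2026 + 47 days = February 27, 2026.
Next gap: 52 days. February 27, 2026 + 52 days = April 20, 2026.

April 20, 2026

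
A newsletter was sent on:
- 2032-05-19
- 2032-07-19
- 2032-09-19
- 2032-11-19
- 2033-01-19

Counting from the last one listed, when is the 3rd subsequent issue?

Gaps: 61, 62, 61, 61 days — not constant. Every event is on the 19th of the month.
Pattern: the 19th of every 2 months.
Next: March 2033 → 2033-03-19.
May 2033: 2033-05-19.
Next: July 2033 → 2033-07-19.

2033-07-19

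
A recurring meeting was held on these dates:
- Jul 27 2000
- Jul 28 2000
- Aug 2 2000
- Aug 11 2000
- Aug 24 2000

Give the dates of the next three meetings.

Sep 10 2000, Oct 1 2000, Oct 26 2000

Gaps: 1, 5, 9, 13 days — each gap is 4 larger than the previous one.
Next gap: 17 days. Aug 24 2000 + 17 days = Sep 10 2000.
Next gap: 21 days. Sep 10 2000 + 21 days = Oct 1 2000.
Next gap: 25 days. Oct 1 2000 + 25 days = Oct 26 2000.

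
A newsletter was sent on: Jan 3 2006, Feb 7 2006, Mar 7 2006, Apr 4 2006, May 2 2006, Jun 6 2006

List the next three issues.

Jul 4 2006, Aug 1 2006, Sep 5 2006

All dates are Tuesdays, 35, 28, 28, 28, 35 days apart.
Specifically, the 1st Tuesday of each month.
July 2006 — 1st Tuesday is Jul 4 2006.
1st Tuesday of August 2006: Aug 1 2006.
September 2006 — 1st Tuesday is Sep 5 2006.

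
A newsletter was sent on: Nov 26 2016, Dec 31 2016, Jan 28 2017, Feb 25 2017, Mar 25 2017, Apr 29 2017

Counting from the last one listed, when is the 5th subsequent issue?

Sep 30 2017

These are Saturdays with 35, 28, 28, 28, 35-day gaps.
Each is the final Saturday of its month — Dec 31 2016 is past the 28th, so '4th Saturday' doesn't fit.
May 2017 ends with Saturday May 27 2017.
June 2017 ends with Saturday Jun 24 2017.
Last Saturday of July 2017: Jul 29 2017.
Last Saturday of August 2017: Aug 26 2017.
Last Saturday of September 2017: Sep 30 2017.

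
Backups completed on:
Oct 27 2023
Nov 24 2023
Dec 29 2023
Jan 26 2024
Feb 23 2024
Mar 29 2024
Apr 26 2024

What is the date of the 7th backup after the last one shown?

Nov 29 2024

Every date is a Friday; gaps 28, 35, 28, 28, 35, 28 days.
Each is the last Friday of its month (at least one falls on the 29th or later, ruling out '4th Friday').
Last Friday of May 2024: May 31 2024.
June 2024 ends with Friday Jun 28 2024.
July 2024 ends with Friday Jul 26 2024.
Last Friday of August 2024: Aug 30 2024.
Last Friday of September 2024: Sep 27 2024.
October 2024 ends with Friday Oct 25 2024.
Last Friday of November 2024: Nov 29 2024.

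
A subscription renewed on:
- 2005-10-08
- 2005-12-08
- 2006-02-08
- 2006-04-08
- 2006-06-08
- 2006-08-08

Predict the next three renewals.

Gaps: 61, 62, 59, 61, 61 days — not constant. Every event is on the 8th of the month.
Pattern: the 8th of every 2 months.
Next: October 2006 → 2006-10-08.
December 2006: 2006-12-08.
February 2007: 2007-02-08.

2006-10-08, 2006-12-08, 2007-02-08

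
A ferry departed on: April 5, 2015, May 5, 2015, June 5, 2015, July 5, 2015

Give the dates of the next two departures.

Gaps: 30, 31, 30 days — not constant. Every event is on the 5th of the month.
Pattern: the 5th of each month.
Next: August 2015 → August 5, 2015.
Next: September 2015 → September 5, 2015.

August 5, 2015; September 5, 2015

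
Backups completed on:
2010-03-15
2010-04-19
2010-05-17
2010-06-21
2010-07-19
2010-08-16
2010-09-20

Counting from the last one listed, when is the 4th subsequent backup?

These are Mondays at 28- or 35-day spacing (35, 28, 35, 28, 28, 35).
The pattern: 3rd Monday of the month.
3rd Monday of October 2010: 2010-10-18.
November 2010 — 3rd Monday is 2010-11-15.
December 2010 — 3rd Monday is 2010-12-20.
January 2011 — 3rd Monday is 2011-01-17.

2011-01-17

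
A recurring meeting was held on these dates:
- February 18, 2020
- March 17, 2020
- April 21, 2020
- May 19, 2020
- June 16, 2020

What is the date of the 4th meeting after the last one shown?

Gaps: 28, 35, 28, 28 days — a mix of 28 and 35. Every date is a Tuesday.
Each is the 3rd Tuesday of its month.
July 2020 — 3rd Tuesday is July 21, 2020.
August 2020 — 3rd Tuesday is August 18, 2020.
3rd Tuesday of September 2020: September 15, 2020.
October 2020 — 3rd Tuesday is October 20, 2020.

October 20, 2020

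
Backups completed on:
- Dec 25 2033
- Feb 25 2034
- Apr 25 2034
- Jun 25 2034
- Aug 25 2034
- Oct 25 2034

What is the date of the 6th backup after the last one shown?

Gaps: 62, 59, 61, 61, 61 days — not constant. Every event is on the 25th of the month.
Pattern: the 25th of every 2 months.
Next: December 2034 → Dec 25 2034.
Next: February 2035 → Feb 25 2035.
Next: April 2035 → Apr 25 2035.
Next: June 2035 → Jun 25 2035.
August 2035: Aug 25 2035.
October 2035: Oct 25 2035.

Oct 25 2035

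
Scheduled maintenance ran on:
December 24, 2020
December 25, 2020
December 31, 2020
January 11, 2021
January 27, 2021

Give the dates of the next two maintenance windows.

Gaps: 1, 6, 11, 16 days — each gap is 5 larger than the previous one.
Next gap: 21 days. January 27, 2021 + 21 days = February 17, 2021.
Next gap: 26 days. February 17, 2021 + 26 days = March 15, 2021.

February 17, 2021; March 15, 2021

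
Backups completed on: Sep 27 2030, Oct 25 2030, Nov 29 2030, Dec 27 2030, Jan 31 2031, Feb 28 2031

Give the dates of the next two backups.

Every date is a Friday; gaps 28, 35, 28, 35, 28 days.
Each is the last Friday of its month (at least one falls on the 29th or later, ruling out '4th Friday').
Last Friday of March 2031: Mar 28 2031.
April 2031 ends with Friday Apr 25 2031.

Mar 28 2031, Apr 25 2031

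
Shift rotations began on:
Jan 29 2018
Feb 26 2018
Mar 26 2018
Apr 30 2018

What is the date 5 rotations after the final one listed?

All Mondays; the gaps (28, 28, 35) vary with month length.
This is the last Monday of each month.
May 2018 ends with Monday May 28 2018.
June 2018 ends with Monday Jun 25 2018.
Last Monday of July 2018: Jul 30 2018.
Last Monday of August 2018: Aug 27 2018.
September 2018 ends with Monday Sep 24 2018.

Sep 24 2018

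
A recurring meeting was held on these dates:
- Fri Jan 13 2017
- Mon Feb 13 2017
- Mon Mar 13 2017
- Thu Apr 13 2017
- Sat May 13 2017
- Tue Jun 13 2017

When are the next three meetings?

Each date is the 13th; the gaps (31, 28, 31, 30, 31) track the month lengths.
The rule is the 13th of each month.
Next: July 2017 → Thu Jul 13 2017.
Next: August 2017 → Sun Aug 13 2017.
September 2017: Wed Sep 13 2017.

Thu Jul 13 2017, Sun Aug 13 2017, Wed Sep 13 2017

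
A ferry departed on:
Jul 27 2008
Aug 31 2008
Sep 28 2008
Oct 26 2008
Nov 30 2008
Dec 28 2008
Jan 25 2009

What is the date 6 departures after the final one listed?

Jul 26 2009

Every date is a Sunday; gaps 35, 28, 28, 35, 28, 28 days.
Each is the last Sunday of its month (at least one falls on the 29th or later, ruling out '4th Sunday').
February 2009 ends with Sunday Feb 22 2009.
Last Sunday of March 2009: Mar 29 2009.
April 2009 ends with Sunday Apr 26 2009.
Last Sunday of May 2009: May 31 2009.
June 2009 ends with Sunday Jun 28 2009.
Last Sunday of July 2009: Jul 26 2009.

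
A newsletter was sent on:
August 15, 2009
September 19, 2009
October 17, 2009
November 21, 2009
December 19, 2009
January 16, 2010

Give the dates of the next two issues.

All dates are Saturdays, 35, 28, 35, 28, 28 days apart.
Specifically, the 3rd Saturday of each month.
3rd Saturday of February 2010: February 20, 2010.
3rd Saturday of March 2010: March 20, 2010.

February 20, 2010; March 20, 2010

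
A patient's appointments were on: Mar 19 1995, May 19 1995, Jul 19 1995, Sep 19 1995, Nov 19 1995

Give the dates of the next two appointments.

Jan 19 1996, Mar 19 1996

Each date is the 19th; the gaps (61, 61, 62, 61) track the month lengths.
The rule is the 19th of every 2 months.
January 1996: Jan 19 1996.
Next: March 1996 → Mar 19 1996.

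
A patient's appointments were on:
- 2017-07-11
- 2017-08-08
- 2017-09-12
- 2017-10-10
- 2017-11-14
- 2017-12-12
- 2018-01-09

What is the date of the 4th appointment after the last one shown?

2018-05-08

All dates are Tuesdays, 28, 35, 28, 35, 28, 28 days apart.
Specifically, the 2nd Tuesday of each month.
2nd Tuesday of February 2018: 2018-02-13.
2nd Tuesday of March 2018: 2018-03-13.
2nd Tuesday of April 2018: 2018-04-10.
May 2018 — 2nd Tuesday is 2018-05-08.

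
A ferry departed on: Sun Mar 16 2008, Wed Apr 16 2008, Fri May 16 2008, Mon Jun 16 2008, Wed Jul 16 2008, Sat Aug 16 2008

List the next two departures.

Tue Sep 16 2008, Thu Oct 16 2008

The day-of-month is always 16 (31, 30, 31, 30, 31 days between events).
So this recurs on the 16th of each month.
Next: September 2008 → Tue Sep 16 2008.
October 2008: Thu Oct 16 2008.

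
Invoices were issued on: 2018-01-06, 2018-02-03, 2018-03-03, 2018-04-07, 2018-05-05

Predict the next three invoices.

2018-06-02, 2018-07-07, 2018-08-04

All dates are Saturdays, 28, 28, 35, 28 days apart.
Specifically, the 1st Saturday of each month.
June 2018 — 1st Saturday is 2018-06-02.
1st Saturday of July 2018: 2018-07-07.
August 2018 — 1st Saturday is 2018-08-04.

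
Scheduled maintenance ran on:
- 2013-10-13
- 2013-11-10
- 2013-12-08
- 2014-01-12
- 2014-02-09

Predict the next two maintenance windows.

Gaps: 28, 28, 35, 28 days — a mix of 28 and 35. Every date is a Sunday.
Each is the 2nd Sunday of its month.
March 2014 — 2nd Sunday is 2014-03-09.
2nd Sunday of April 2014: 2014-04-13.

2014-03-09, 2014-04-13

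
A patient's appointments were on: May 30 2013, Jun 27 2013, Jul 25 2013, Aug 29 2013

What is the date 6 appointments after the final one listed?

All Thursdays; the gaps (28, 28, 35) vary with month length.
This is the last Thursday of each month.
Last Thursday of September 2013: Sep 26 2013.
October 2013 ends with Thursday Oct 31 2013.
Last Thursday of November 2013: Nov 28 2013.
Last Thursday of December 2013: Dec 26 2013.
January 2014 ends with Thursday Jan 30 2014.
Last Thursday of February 2014: Feb 27 2014.

Feb 27 2014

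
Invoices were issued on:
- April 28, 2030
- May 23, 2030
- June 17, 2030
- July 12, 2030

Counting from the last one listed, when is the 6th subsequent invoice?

December 9, 2030

Gaps between consecutive events: 25, 25, 25 days — a constant 25-day interval.
July 12, 2030 + 25 days = August 6, 2030.
August 6, 2030 + 25 days = August 31, 2030.
August 31, 2030 + 25 days = September 25, 2030.
September 25, 2030 + 25 days = October 20, 2030.
October 20, 2030 + 25 days = November 14, 2030.
November 14, 2030 + 25 days = December 9, 2030.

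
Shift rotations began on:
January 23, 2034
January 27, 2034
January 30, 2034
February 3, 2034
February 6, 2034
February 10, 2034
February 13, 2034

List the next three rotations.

The gap pattern 4, 3, 4, 3, 4, 3 repeats every 2 events.
These are the Mondays and Fridays of each week.
The following Friday is February 17, 2034.
The following Monday is February 20, 2034.
Next Friday: February 24, 2034.

February 17, 2034; February 20, 2034; February 24, 2034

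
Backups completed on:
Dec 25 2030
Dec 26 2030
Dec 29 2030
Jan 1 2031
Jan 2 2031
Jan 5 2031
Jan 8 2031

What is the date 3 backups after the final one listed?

Every event lands on a Wednesday or Thursday or Sunday (gaps cycle 1, 3, 3, 1, 3, 3).
So the schedule is: every Wednesday, Thursday and Sunday.
Next Thursday: Jan 9 2031.
The following Sunday is Jan 12 2031.
Next Wednesday: Jan 15 2031.

Jan 15 2031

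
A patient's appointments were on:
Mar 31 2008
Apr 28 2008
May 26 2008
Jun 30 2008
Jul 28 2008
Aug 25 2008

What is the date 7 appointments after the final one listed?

Mar 30 2009

All Mondays; the gaps (28, 28, 35, 28, 28) vary with month length.
This is the last Monday of each month.
September 2008 ends with Monday Sep 29 2008.
October 2008 ends with Monday Oct 27 2008.
November 2008 ends with Monday Nov 24 2008.
Last Monday of December 2008: Dec 29 2008.
Last Monday of January 2009: Jan 26 2009.
February 2009 ends with Monday Feb 23 2009.
March 2009 ends with Monday Mar 30 2009.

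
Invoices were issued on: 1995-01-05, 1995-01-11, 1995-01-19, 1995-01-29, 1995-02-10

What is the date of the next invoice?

Gaps: 6, 8, 10, 12 days — each gap is 2 larger than the previous one.
Next gap: 14 days. 1995-02-10 + 14 days = 1995-02-24.

1995-02-24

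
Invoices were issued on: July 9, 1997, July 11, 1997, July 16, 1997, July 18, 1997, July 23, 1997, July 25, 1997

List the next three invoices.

July 30, 1997; August 1, 1997; August 6, 1997

Gaps: 2, 5, 2, 5, 2 days — not constant, but cyclic with period 2.
The events fall on every Wednesday and Friday.
The following Wednesday is July 30, 1997.
Next Friday: August 1, 1997.
The following Wednesday is August 6, 1997.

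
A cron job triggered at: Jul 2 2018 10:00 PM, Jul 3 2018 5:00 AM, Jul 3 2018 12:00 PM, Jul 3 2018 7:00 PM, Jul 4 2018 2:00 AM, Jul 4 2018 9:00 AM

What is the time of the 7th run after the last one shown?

The interval is a steady 7 hours (7, 7, 7, 7, 7).
Jul 4 2018 9:00 AM + 7 h = Jul 4 2018 4:00 PM.
Jul 4 2018 4:00 PM + 7 h = Jul 4 2018 11:00 PM.
Jul 4 2018 11:00 PM + 7 h = Jul 5 2018 6:00 AM.
Jul 5 2018 6:00 AM + 7 h = Jul 5 2018 1:00 PM.
Jul 5 2018 1:00 PM + 7 h = Jul 5 2018 8:00 PM.
Jul 5 2018 8:00 PM + 7 h = Jul 6 2018 3:00 AM.
Jul 6 2018 3:00 AM + 7 h = Jul 6 2018 10:00 AM.

Jul 6 2018 10:00 AM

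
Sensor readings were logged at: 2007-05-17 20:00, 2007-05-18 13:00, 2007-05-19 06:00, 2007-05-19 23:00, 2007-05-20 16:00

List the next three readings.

Gaps: 17, 17, 17, 17 hours — each event is 17 hours after the previous one.
2007-05-20 16:00 + 17 h = 2007-05-21 09:00.
2007-05-21 09:00 + 17 h = 2007-05-22 02:00.
2007-05-22 02:00 + 17 h = 2007-05-22 19:00.

2007-05-21 09:00, 2007-05-22 02:00, 2007-05-22 19:00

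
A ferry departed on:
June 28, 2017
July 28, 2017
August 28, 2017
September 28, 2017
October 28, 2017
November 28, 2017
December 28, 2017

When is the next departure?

January 28, 2018

The day-of-month is always 28 (30, 31, 31, 30, 31, 30 days between events).
So this recurs on the 28th of each month.
January 2018: January 28, 2018.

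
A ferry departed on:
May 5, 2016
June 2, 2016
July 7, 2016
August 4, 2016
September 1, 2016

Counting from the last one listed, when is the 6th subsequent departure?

Gaps: 28, 35, 28, 28 days — a mix of 28 and 35. Every date is a Thursday.
Each is the 1st Thursday of its month.
October 2016 — 1st Thursday is October 6, 2016.
November 2016 — 1st Thursday is November 3, 2016.
December 2016 — 1st Thursday is December 1, 2016.
1st Thursday of January 2017: January 5, 2017.
1st Thursday of February 2017: February 2, 2017.
March 2017 — 1st Thursday is March 2, 2017.

March 2, 2017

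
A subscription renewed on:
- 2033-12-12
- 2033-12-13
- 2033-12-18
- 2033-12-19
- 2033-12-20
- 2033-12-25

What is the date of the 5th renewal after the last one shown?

2034-01-03

The gap pattern 1, 5, 1, 1, 5 repeats every 3 events.
These are the Mondays, Tuesdays and Sundays of each week.
Next Monday: 2033-12-26.
The following Tuesday is 2033-12-27.
The following Sunday is 2034-01-01.
The following Monday is 2034-01-02.
Next Tuesday: 2034-01-03.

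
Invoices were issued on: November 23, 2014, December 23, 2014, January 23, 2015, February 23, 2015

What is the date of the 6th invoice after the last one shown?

The day-of-month is always 23 (30, 31, 31 days between events).
So this recurs on the 23rd of each month.
March 2015: March 23, 2015.
April 2015: April 23, 2015.
May 2015: May 23, 2015.
June 2015: June 23, 2015.
July 2015: July 23, 2015.
Next: August 2015 → August 23, 2015.

August 23, 2015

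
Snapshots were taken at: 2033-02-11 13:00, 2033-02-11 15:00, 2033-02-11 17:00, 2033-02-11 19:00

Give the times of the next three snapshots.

2033-02-11 21:00, 2033-02-11 23:00, 2033-02-12 01:00

Spacing: 2, 2, 2 h — constant 2 h.
2033-02-11 19:00 + 2 h = 2033-02-11 21:00.
2033-02-11 21:00 + 2 h = 2033-02-11 23:00.
2033-02-11 23:00 + 2 h = 2033-02-12 01:00.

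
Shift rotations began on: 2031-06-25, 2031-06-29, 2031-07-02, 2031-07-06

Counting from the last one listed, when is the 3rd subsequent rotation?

The gap pattern 4, 3, 4 repeats every 2 events.
These are the Wednesdays and Sundays of each week.
The following Wednesday is 2031-07-09.
The following Sunday is 2031-07-13.
The following Wednesday is 2031-07-16.

2031-07-16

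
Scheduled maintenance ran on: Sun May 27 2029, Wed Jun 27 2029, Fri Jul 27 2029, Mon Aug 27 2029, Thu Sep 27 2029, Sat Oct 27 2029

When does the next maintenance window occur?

Gaps: 31, 30, 31, 31, 30 days — not constant. Every event is on the 27th of the month.
Pattern: the 27th of each month.
Next: November 2029 → Tue Nov 27 2029.

Tue Nov 27 2029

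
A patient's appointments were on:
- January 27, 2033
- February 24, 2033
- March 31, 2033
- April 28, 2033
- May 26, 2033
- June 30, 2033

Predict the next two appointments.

Every date is a Thursday; gaps 28, 35, 28, 28, 35 days.
Each is the last Thursday of its month (at least one falls on the 29th or later, ruling out '4th Thursday').
Last Thursday of July 2033: July 28, 2033.
August 2033 ends with Thursday August 25, 2033.

July 28, 2033; August 25, 2033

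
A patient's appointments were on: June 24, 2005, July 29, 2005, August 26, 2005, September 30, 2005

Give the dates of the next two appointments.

October 28, 2005; November 25, 2005

All Fridays; the gaps (35, 28, 35) vary with month length.
This is the last Friday of each month.
October 2005 ends with Friday October 28, 2005.
November 2005 ends with Friday November 25, 2005.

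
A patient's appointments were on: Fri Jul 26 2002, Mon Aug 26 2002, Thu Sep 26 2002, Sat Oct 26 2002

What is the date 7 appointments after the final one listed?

Mon May 26 2003

The day-of-month is always 26 (31, 31, 30 days between events).
So this recurs on the 26th of each month.
November 2002: Tue Nov 26 2002.
Next: December 2002 → Thu Dec 26 2002.
Next: January 2003 → Sun Jan 26 2003.
Next: February 2003 → Wed Feb 26 2003.
Next: March 2003 → Wed Mar 26 2003.
April 2003: Sat Apr 26 2003.
Next: May 2003 → Mon May 26 2003.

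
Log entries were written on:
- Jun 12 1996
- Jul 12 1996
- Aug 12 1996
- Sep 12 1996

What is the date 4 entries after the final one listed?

The day-of-month is always 12 (30, 31, 31 days between events).
So this recurs on the 12th of each month.
October 1996: Oct 12 1996.
November 1996: Nov 12 1996.
December 1996: Dec 12 1996.
Next: January 1997 → Jan 12 1997.

Jan 12 1997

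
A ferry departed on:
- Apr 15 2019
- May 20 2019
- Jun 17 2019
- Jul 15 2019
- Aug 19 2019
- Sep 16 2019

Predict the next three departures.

Oct 21 2019, Nov 18 2019, Dec 16 2019

These are Mondays at 28- or 35-day spacing (35, 28, 28, 35, 28).
The pattern: 3rd Monday of the month.
October 2019 — 3rd Monday is Oct 21 2019.
November 2019 — 3rd Monday is Nov 18 2019.
3rd Monday of December 2019: Dec 16 2019.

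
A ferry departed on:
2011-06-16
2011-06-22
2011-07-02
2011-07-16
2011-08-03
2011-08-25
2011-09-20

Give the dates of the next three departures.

2011-10-20, 2011-11-23, 2011-12-31

The spacing grows by 4 each time: 6, 10, 14, 18, 22, 26 days.
Next gap: 30 days. 2011-09-20 + 30 days = 2011-10-20.
Next gap: 34 days. 2011-10-20 + 34 days = 2011-11-23.
Next gap: 38 days. 2011-11-23 + 38 days = 2011-12-31.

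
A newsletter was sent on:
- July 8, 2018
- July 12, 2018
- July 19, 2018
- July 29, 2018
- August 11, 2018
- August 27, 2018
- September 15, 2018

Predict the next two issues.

Gaps: 4, 7, 10, 13, 16, 19 days — each gap is 3 larger than the previous one.
Next gap: 22 days. September 15, 2018 + 22 days = October 7, 2018.
Next gap: 25 days. October 7, 2018 + 25 days = November 1, 2018.

October 7, 2018; November 1, 2018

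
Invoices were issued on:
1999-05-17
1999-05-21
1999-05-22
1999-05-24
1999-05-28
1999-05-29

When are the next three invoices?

The gap pattern 4, 1, 2, 4, 1 repeats every 3 events.
These are the Mondays, Fridays and Saturdays of each week.
Next Monday: 1999-05-31.
The following Friday is 1999-06-04.
Next Saturday: 1999-06-05.

1999-05-31, 1999-06-04, 1999-06-05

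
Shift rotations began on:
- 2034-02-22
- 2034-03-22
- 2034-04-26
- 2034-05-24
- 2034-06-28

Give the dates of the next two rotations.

All dates are Wednesdays, 28, 35, 28, 35 days apart.
Specifically, the 4th Wednesday of each month.
4th Wednesday of July 2034: 2034-07-26.
4th Wednesday of August 2034: 2034-08-23.

2034-07-26, 2034-08-23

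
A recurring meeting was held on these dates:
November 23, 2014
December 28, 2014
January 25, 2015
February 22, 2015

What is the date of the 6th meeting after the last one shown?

August 23, 2015

Gaps: 35, 28, 28 days — a mix of 28 and 35. Every date is a Sunday.
Each is the 4th Sunday of its month.
4th Sunday of March 2015: March 22, 2015.
April 2015 — 4th Sunday is April 26, 2015.
May 2015 — 4th Sunday is May 24, 2015.
4th Sunday of June 2015: June 28, 2015.
July 2015 — 4th Sunday is July 26, 2015.
August 2015 — 4th Sunday is August 23, 2015.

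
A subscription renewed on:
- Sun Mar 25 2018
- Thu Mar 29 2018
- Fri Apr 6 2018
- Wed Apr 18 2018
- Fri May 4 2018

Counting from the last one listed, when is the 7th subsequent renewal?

Fri Dec 14 2018

Gaps: 4, 8, 12, 16 days — each gap is 4 larger than the previous one.
Next gap: 20 days. Fri May 4 2018 + 20 days = Thu May 24 2018.
Next gap: 24 days. Thu May 24 2018 + 24 days = Sun Jun 17 2018.
Next gap: 28 days. Sun Jun 17 2018 + 28 days = Sun Jul 15 2018.
Next gap: 32 days. Sun Jul 15 2018 + 32 days = Thu Aug 16 2018.
Next gap: 36 days. Thu Aug 16 2018 + 36 days = Fri Sep 21 2018.
Next gap: 40 days. Fri Sep 21 2018 + 40 days = Wed Oct 31 2018.
Next gap: 44 days. Wed Oct 31 2018 + 44 days = Fri Dec 14 2018.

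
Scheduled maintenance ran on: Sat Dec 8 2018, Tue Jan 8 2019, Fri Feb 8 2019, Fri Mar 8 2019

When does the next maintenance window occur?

Mon Apr 8 2019

Each date is the 8th; the gaps (31, 31, 28) track the month lengths.
The rule is the 8th of each month.
April 2019: Mon Apr 8 2019.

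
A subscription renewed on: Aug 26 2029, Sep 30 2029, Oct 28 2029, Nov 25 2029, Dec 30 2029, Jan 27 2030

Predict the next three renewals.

All Sundays; the gaps (35, 28, 28, 35, 28) vary with month length.
This is the last Sunday of each month.
Last Sunday of February 2030: Feb 24 2030.
March 2030 ends with Sunday Mar 31 2030.
Last Sunday of April 2030: Apr 28 2030.

Feb 24 2030, Mar 31 2030, Apr 28 2030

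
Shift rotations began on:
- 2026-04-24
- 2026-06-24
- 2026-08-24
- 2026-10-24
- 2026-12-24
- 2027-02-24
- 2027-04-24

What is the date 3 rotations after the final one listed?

2027-10-24

The day-of-month is always 24 (61, 61, 61, 61, 62, 59 days between events).
So this recurs on the 24th of every 2 months.
Next: June 2027 → 2027-06-24.
August 2027: 2027-08-24.
Next: October 2027 → 2027-10-24.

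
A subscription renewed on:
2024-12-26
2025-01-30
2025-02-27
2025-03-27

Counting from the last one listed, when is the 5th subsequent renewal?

2025-08-28

All Thursdays; the gaps (35, 28, 28) vary with month length.
This is the last Thursday of each month.
Last Thursday of April 2025: 2025-04-24.
Last Thursday of May 2025: 2025-05-29.
June 2025 ends with Thursday 2025-06-26.
July 2025 ends with Thursday 2025-07-31.
Last Thursday of August 2025: 2025-08-28.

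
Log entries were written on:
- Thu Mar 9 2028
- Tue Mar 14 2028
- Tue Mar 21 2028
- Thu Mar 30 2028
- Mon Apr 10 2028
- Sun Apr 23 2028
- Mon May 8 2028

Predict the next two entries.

Thu May 25 2028, Tue Jun 13 2028

The spacing grows by 2 each time: 5, 7, 9, 11, 13, 15 days.
Next gap: 17 days. Mon May 8 2028 + 17 days = Thu May 25 2028.
Next gap: 19 days. Thu May 25 2028 + 19 days = Tue Jun 13 2028.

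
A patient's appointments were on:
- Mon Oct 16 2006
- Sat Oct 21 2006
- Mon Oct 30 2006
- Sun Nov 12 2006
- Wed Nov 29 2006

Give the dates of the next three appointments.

Intervals are 5, 9, 13, 17 days — an arithmetic progression with common difference 4.
Next gap: 21 days. Wed Nov 29 2006 + 21 days = Wed Dec 20 2006.
Next gap: 25 days. Wed Dec 20 2006 + 25 days = Sun Jan 14 2007.
Next gap: 29 days. Sun Jan 14 2007 + 29 days = Mon Feb 12 2007.

Wed Dec 20 2006, Sun Jan 14 2007, Mon Feb 12 2007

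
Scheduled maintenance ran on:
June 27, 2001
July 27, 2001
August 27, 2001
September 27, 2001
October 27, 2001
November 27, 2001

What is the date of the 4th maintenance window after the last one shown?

March 27, 2002

Gaps: 30, 31, 31, 30, 31 days — not constant. Every event is on the 27th of the month.
Pattern: the 27th of each month.
December 2001: December 27, 2001.
Next: January 2002 → January 27, 2002.
February 2002: February 27, 2002.
March 2002: March 27, 2002.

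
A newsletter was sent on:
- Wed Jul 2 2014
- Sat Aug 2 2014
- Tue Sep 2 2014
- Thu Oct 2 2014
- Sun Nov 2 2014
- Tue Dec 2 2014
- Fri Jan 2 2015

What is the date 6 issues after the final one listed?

Gaps: 31, 31, 30, 31, 30, 31 days — not constant. Every event is on the 2nd of the month.
Pattern: the 2nd of each month.
February 2015: Mon Feb 2 2015.
March 2015: Mon Mar 2 2015.
Next: April 2015 → Thu Apr 2 2015.
Next: May 2015 → Sat May 2 2015.
June 2015: Tue Jun 2 2015.
Next: July 2015 → Thu Jul 2 2015.

Thu Jul 2 2015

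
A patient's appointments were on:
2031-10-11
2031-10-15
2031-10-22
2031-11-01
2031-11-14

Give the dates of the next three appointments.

Gaps: 4, 7, 10, 13 days — each gap is 3 larger than the previous one.
Next gap: 16 days. 2031-11-14 + 16 days = 2031-11-30.
Next gap: 19 days. 2031-11-30 + 19 days = 2031-12-19.
Next gap: 22 days. 2031-12-19 + 22 days = 2032-01-10.

2031-11-30, 2031-12-19, 2032-01-10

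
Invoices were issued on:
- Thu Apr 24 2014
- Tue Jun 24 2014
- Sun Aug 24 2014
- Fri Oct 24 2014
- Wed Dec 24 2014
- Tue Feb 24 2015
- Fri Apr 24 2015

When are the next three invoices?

Wed Jun 24 2015, Mon Aug 24 2015, Sat Oct 24 2015

Each date is the 24th; the gaps (61, 61, 61, 61, 62, 59) track the month lengths.
The rule is the 24th of every 2 months.
June 2015: Wed Jun 24 2015.
August 2015: Mon Aug 24 2015.
Next: October 2015 → Sat Oct 24 2015.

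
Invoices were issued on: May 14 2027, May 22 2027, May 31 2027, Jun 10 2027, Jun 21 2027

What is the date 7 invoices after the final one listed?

Gaps: 8, 9, 10, 11 days — each gap is 1 larger than the previous one.
Next gap: 12 days. Jun 21 2027 + 12 days = Jul 3 2027.
Next gap: 13 days. Jul 3 2027 + 13 days = Jul 16 2027.
Next gap: 14 days. Jul 16 2027 + 14 days = Jul 30 2027.
Next gap: 15 days. Jul 30 2027 + 15 days = Aug 14 2027.
Next gap: 16 days. Aug 14 2027 + 16 days = Aug 30 2027.
Next gap: 17 days. Aug 30 2027 + 17 days = Sep 16 2027.
Next gap: 18 days. Sep 16 2027 + 18 days = Oct 4 2027.

Oct 4 2027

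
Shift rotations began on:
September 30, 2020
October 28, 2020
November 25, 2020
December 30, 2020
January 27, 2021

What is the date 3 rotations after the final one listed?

All Wednesdays; the gaps (28, 28, 35, 28) vary with month length.
This is the last Wednesday of each month.
Last Wednesday of February 2021: February 24, 2021.
Last Wednesday of March 2021: March 31, 2021.
Last Wednesday of April 2021: April 28, 2021.

April 28, 2021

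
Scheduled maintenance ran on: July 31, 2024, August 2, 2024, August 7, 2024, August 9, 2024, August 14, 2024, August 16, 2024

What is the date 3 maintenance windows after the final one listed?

Every event lands on a Wednesday or Friday (gaps cycle 2, 5, 2, 5, 2).
So the schedule is: every Wednesday and Friday.
Next Wednesday: August 21, 2024.
The following Friday is August 23, 2024.
Next Wednesday: August 28, 2024.

August 28, 2024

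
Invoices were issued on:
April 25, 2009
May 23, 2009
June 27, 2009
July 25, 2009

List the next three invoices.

These are Saturdays at 28- or 35-day spacing (28, 35, 28).
The pattern: 4th Saturday of the month.
4th Saturday of August 2009: August 22, 2009.
September 2009 — 4th Saturday is September 26, 2009.
4th Saturday of October 2009: October 24, 2009.

August 22, 2009; September 26, 2009; October 24, 2009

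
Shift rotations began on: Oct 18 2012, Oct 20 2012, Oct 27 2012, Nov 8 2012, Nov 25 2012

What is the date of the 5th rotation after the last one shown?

May 4 2013

Gaps: 2, 7, 12, 17 days — each gap is 5 larger than the previous one.
Next gap: 22 days. Nov 25 2012 + 22 days = Dec 17 2012.
Next gap: 27 days. Dec 17 2012 + 27 days = Jan 13 2013.
Next gap: 32 days. Jan 13 2013 + 32 days = Feb 14 2013.
Next gap: 37 days. Feb 14 2013 + 37 days = Mar 23 2013.
Next gap: 42 days. Mar 23 2013 + 42 days = May 4 2013.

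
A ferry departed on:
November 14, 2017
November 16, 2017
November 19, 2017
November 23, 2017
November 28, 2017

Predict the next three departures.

December 4, 2017; December 11, 2017; December 19, 2017

Intervals are 2, 3, 4, 5 days — an arithmetic progression with common difference 1.
Next gap: 6 days. November 28, 2017 + 6 days = December 4, 2017.
Next gap: 7 days. December 4, 2017 + 7 days = December 11, 2017.
Next gap: 8 days. December 11, 2017 + 8 days = December 19, 2017.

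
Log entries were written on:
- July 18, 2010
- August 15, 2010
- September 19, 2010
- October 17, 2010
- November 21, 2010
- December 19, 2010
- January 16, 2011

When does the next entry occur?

February 20, 2011

These are Sundays at 28- or 35-day spacing (28, 35, 28, 35, 28, 28).
The pattern: 3rd Sunday of the month.
February 2011 — 3rd Sunday is February 20, 2011.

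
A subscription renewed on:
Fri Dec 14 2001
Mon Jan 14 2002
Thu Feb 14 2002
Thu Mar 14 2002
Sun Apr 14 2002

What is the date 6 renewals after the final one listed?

Each date is the 14th; the gaps (31, 31, 28, 31) track the month lengths.
The rule is the 14th of each month.
May 2002: Tue May 14 2002.
June 2002: Fri Jun 14 2002.
July 2002: Sun Jul 14 2002.
Next: August 2002 → Wed Aug 14 2002.
Next: September 2002 → Sat Sep 14 2002.
October 2002: Mon Oct 14 2002.

Mon Oct 14 2002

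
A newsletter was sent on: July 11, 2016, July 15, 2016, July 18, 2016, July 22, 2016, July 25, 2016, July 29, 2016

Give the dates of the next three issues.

August 1, 2016; August 5, 2016; August 8, 2016

The gap pattern 4, 3, 4, 3, 4 repeats every 2 events.
These are the Mondays and Fridays of each week.
Next Monday: August 1, 2016.
The following Friday is August 5, 2016.
Next Monday: August 8, 2016.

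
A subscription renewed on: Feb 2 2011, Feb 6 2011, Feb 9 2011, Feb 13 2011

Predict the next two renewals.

Feb 16 2011, Feb 20 2011

Every event lands on a Wednesday or Sunday (gaps cycle 4, 3, 4).
So the schedule is: every Wednesday and Sunday.
The following Wednesday is Feb 16 2011.
The following Sunday is Feb 20 2011.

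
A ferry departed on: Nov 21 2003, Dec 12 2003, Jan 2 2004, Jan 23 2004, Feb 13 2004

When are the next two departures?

Gaps between consecutive events: 21, 21, 21, 21 days — a constant 21-day interval.
Feb 13 2004 + 21 days = Mar 5 2004.
Mar 5 2004 + 21 days = Mar 26 2004.

Mar 5 2004, Mar 26 2004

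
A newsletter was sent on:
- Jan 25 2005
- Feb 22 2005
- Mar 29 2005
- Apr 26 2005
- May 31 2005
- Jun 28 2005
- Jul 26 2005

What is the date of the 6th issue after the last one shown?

Jan 31 2006

Every date is a Tuesday; gaps 28, 35, 28, 35, 28, 28 days.
Each is the last Tuesday of its month (at least one falls on the 29th or later, ruling out '4th Tuesday').
Last Tuesday of August 2005: Aug 30 2005.
Last Tuesday of September 2005: Sep 27 2005.
Last Tuesday of October 2005: Oct 25 2005.
November 2005 ends with Tuesday Nov 29 2005.
December 2005 ends with Tuesday Dec 27 2005.
January 2006 ends with Tuesday Jan 31 2006.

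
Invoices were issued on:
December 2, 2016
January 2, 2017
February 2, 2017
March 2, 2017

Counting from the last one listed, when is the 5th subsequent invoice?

August 2, 2017

The day-of-month is always 2 (31, 31, 28 days between events).
So this recurs on the 2nd of each month.
April 2017: April 2, 2017.
Next: May 2017 → May 2, 2017.
June 2017: June 2, 2017.
Next: July 2017 → July 2, 2017.
Next: August 2017 → August 2, 2017.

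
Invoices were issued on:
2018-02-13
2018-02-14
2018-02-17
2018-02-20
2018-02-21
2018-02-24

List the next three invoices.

Gaps: 1, 3, 3, 1, 3 days — not constant, but cyclic with period 3.
The events fall on every Tuesday, Wednesday and Saturday.
The following Tuesday is 2018-02-27.
Next Wednesday: 2018-02-28.
Next Saturday: 2018-03-03.

2018-02-27, 2018-02-28, 2018-03-03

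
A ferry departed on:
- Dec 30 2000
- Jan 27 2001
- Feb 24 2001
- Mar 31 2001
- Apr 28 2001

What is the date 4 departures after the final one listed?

Aug 25 2001

These are Saturdays with 28, 28, 35, 28-day gaps.
Each is the final Saturday of its month — Dec 30 2000 is past the 28th, so '4th Saturday' doesn't fit.
Last Saturday of May 2001: May 26 2001.
Last Saturday of June 2001: Jun 30 2001.
Last Saturday of July 2001: Jul 28 2001.
August 2001 ends with Saturday Aug 25 2001.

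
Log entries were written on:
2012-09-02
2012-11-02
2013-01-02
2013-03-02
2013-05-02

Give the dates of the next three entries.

2013-07-02, 2013-09-02, 2013-11-02

Gaps: 61, 61, 59, 61 days — not constant. Every event is on the 2nd of the month.
Pattern: the 2nd of every 2 months.
Next: July 2013 → 2013-07-02.
September 2013: 2013-09-02.
November 2013: 2013-11-02.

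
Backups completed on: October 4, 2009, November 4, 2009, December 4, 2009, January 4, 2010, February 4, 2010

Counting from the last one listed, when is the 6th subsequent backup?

Each date is the 4th; the gaps (31, 30, 31, 31) track the month lengths.
The rule is the 4th of each month.
Next: March 2010 → March 4, 2010.
Next: April 2010 → April 4, 2010.
Next: May 2010 → May 4, 2010.
Next: June 2010 → June 4, 2010.
Next: July 2010 → July 4, 2010.
August 2010: August 4, 2010.

August 4, 2010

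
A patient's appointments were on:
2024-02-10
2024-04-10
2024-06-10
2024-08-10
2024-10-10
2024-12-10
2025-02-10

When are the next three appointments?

Gaps: 60, 61, 61, 61, 61, 62 days — not constant. Every event is on the 10th of the month.
Pattern: the 10th of every 2 months.
April 2025: 2025-04-10.
June 2025: 2025-06-10.
Next: August 2025 → 2025-08-10.

2025-04-10, 2025-06-10, 2025-08-10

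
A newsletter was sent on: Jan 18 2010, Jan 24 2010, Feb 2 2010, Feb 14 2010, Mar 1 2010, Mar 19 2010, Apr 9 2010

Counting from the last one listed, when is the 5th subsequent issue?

Intervals are 6, 9, 12, 15, 18, 21 days — an arithmetic progression with common difference 3.
Next gap: 24 days. Apr 9 2010 + 24 days = May 3 2010.
Next gap: 27 days. May 3 2010 + 27 days = May 30 2010.
Next gap: 30 days. May 30 2010 + 30 days = Jun 29 2010.
Next gap: 33 days. Jun 29 2010 + 33 days = Aug 1 2010.
Next gap: 36 days. Aug 1 2010 + 36 days = Sep 6 2010.

Sep 6 2010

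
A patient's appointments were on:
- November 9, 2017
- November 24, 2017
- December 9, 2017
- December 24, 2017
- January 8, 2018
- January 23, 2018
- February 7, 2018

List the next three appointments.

Gaps between consecutive events: 15, 15, 15, 15, 15, 15 days — a constant 15-day interval.
February 7, 2018 + 15 days = February 22, 2018.
February 22, 2018 + 15 days = March 9, 2018.
March 9, 2018 + 15 days = March 24, 2018.

February 22, 2018; March 9, 2018; March 24, 2018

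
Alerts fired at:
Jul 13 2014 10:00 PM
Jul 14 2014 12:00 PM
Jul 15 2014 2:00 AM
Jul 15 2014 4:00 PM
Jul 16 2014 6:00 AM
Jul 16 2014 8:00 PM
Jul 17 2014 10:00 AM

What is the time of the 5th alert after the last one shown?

Jul 20 2014 8:00 AM

Gaps: 14, 14, 14, 14, 14, 14 hours — each event is 14 hours after the previous one.
Jul 17 2014 10:00 AM + 14 h = Jul 18 2014 12:00 AM.
Jul 18 2014 12:00 AM + 14 h = Jul 18 2014 2:00 PM.
Jul 18 2014 2:00 PM + 14 h = Jul 19 2014 4:00 AM.
Jul 19 2014 4:00 AM + 14 h = Jul 19 2014 6:00 PM.
Jul 19 2014 6:00 PM + 14 h = Jul 20 2014 8:00 AM.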